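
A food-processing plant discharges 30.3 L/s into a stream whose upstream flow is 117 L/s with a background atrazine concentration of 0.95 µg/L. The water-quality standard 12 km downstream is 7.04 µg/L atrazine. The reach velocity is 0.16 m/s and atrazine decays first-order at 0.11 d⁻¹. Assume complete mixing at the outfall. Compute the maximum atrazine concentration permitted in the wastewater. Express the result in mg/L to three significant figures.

0.0340 mg/L

30.3 L/s = 0.0303 m³/s.
117 L/s = 0.117 m³/s.
0.95 µg/L = 0.00095 mg/L.
7.04 µg/L = 0.00704 mg/L.
Travel time to the compliance point: t = 1.2e+04/0.16 = 7.5e+04 s = 0.8681 d; decay factor exp(−0.11·0.8681) = 0.9089.
So the concentration just after mixing may be at most 0.00704/0.9089 = 0.007745 mg/L.
Mass balance: 0.007745·0.1473 = 0.0303·Cₑ + 0.117·0.00095.
Cₑ = (0.001141 − 0.0001112) / 0.0303 = 0.03398 mg/L.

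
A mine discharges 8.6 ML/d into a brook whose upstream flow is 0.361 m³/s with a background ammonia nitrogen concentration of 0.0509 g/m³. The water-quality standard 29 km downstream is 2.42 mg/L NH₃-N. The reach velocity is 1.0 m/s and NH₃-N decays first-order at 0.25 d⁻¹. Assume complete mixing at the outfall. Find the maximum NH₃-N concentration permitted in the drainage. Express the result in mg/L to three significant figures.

12.0 mg/L

8.6 ML/d = 0.09954 m³/s.
Travel time to the compliance point: t = 2.9e+04/1.0 = 2.9e+04 s = 0.3356 d; decay factor exp(−0.25·0.3356) = 0.9195.
So the concentration just after mixing may be at most 2.42/0.9195 = 2.632 mg/L.
Mass balance: 2.632·0.4605 = 0.09954·Cₑ + 0.361·0.0509.
Cₑ = (1.212 − 0.01837) / 0.09954 = 11.99 mg/L.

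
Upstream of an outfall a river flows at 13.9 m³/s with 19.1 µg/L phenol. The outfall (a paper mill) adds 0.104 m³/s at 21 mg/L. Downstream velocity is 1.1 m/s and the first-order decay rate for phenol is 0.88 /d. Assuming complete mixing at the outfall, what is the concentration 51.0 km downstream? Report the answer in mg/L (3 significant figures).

0.109 mg/L

19.1 µg/L = 0.0191 mg/L.
After complete mixing, C₀ = (0.104·21 + 13.9·0.0191) / 14 = 0.1749 mg/L.
Travel time t = 5.1e+04 m / 1.1 m/s = 4.636e+04 s = 0.5366 d.
C = 0.1749·exp(−0.88·0.5366) = 0.1749·0.6236 = 0.1091 mg/L.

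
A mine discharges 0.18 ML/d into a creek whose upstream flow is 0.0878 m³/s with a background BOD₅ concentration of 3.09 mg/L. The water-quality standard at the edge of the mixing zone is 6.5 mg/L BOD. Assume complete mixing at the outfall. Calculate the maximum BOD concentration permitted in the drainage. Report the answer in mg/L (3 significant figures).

0.18 ML/d = 0.002083 m³/s.
Mass balance: 6.5·0.08988 = 0.002083·Cₑ + 0.0878·3.09.
Cₑ = (0.5842 − 0.2713) / 0.002083 = 150.2 mg/L.

150 mg/L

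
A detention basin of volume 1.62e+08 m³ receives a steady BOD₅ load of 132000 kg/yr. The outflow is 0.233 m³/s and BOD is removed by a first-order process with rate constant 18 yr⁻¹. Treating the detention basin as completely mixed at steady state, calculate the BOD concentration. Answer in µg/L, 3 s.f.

45.2 µg/L

Outflow Q = 0.233 m³/s × 3.156e+07 s/yr = 7.353e+06 m³/yr.
Steady-state CSTR mass balance: W = Q·C + k·V·C, so C = W/(Q + kV).
Q + kV = 7.353e+06 + 18·1.62e+08 = 2.923e+09 m³/yr.
C = 132000/2.923e+09 = 4.515e-05 kg/m³ = 0.04515 mg/L = 45.15 µg/L.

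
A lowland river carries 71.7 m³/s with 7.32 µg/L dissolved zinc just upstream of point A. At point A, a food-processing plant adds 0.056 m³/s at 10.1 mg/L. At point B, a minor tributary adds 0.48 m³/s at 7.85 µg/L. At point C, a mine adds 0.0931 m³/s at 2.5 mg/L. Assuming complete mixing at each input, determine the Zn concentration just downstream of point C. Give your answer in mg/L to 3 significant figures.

0.0183 mg/L

7.32 µg/L = 0.00732 mg/L.
After input A: C = (71.7·0.00732 + 0.056·10.1) / 71.76 = 0.0152 mg/L.
7.85 µg/L = 0.00785 mg/L.
After input B: C = (71.76·0.0152 + 0.48·0.00785) / 72.24 = 0.01515 mg/L.
After input C: C = (72.24·0.01515 + 0.0931·2.5) / 72.33 = 0.01835 mg/L.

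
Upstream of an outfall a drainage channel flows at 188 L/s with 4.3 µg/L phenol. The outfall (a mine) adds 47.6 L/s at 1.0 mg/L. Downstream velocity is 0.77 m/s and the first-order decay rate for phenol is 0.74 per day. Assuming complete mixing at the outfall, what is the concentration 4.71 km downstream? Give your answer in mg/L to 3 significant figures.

0.195 mg/L

47.6 L/s = 0.0476 m³/s.
188 L/s = 0.188 m³/s.
4.3 µg/L = 0.0043 mg/L.
After complete mixing, C₀ = (0.0476·1 + 0.188·0.0043) / 0.2356 = 0.2055 mg/L.
Travel time t = 4710 m / 0.77 m/s = 6117 s = 0.0708 d.
C = 0.2055·exp(−0.74·0.0708) = 0.2055·0.949 = 0.195 mg/L.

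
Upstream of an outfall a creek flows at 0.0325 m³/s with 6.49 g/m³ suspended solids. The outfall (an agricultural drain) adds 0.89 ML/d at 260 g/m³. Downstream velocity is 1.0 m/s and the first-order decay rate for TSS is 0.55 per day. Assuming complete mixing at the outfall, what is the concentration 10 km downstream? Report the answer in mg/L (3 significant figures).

0.89 ML/d = 0.0103 m³/s.
After complete mixing, C₀ = (0.0103·260 + 0.0325·6.49) / 0.0428 = 67.5 mg/L.
Travel time t = 1e+04 m / 1.0 m/s = 1e+04 s = 0.1157 d.
C = 67.5·exp(−0.55·0.1157) = 67.5·0.9383 = 63.34 mg/L.

63.3 mg/L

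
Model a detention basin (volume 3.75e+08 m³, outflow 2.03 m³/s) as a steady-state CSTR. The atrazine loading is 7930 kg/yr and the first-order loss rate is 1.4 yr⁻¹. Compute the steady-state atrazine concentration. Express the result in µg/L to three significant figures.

13.5 µg/L

Outflow Q = 2.03 m³/s × 3.156e+07 s/yr = 6.406e+07 m³/yr.
Steady-state CSTR mass balance: W = Q·C + k·V·C, so C = W/(Q + kV).
Q + kV = 6.406e+07 + 1.4·3.75e+08 = 5.891e+08 m³/yr.
C = 7930/5.891e+08 = 1.346e-05 kg/m³ = 0.01346 mg/L = 13.46 µg/L.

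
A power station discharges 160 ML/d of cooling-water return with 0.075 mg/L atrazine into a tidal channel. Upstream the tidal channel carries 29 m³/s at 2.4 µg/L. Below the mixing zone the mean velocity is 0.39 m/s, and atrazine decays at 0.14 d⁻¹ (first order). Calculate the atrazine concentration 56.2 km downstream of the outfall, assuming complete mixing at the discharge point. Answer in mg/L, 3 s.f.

0.00535 mg/L

160 ML/d = 1.852 m³/s.
2.4 µg/L = 0.0024 mg/L.
After complete mixing, C₀ = (1.852·0.075 + 29·0.0024) / 30.85 = 0.006758 mg/L.
Travel time t = 5.62e+04 m / 0.39 m/s = 1.441e+05 s = 1.668 d.
C = 0.006758·exp(−0.14·1.668) = 0.006758·0.7918 = 0.00535 mg/L.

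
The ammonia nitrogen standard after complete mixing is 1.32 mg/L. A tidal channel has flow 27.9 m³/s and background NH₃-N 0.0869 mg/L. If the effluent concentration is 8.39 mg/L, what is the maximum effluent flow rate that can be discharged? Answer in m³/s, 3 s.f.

Mass balance at complete mixing: C_std·(Q_w + Q_r) = Q_w·C_e + Q_r·C_b.
Rearranging, Q_w = Q_r·(C_std − C_b)/(C_e − C_std) = 27.9·(1.32 − 0.0869) / (8.39 − 1.32) = 4.866 m³/s.

4.87 m³/s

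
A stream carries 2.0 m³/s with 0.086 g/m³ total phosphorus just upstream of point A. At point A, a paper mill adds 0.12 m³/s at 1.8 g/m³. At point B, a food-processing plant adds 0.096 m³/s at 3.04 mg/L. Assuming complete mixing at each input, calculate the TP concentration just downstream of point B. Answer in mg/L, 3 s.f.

After input A: C = (2·0.086 + 0.12·1.8) / 2.12 = 0.183 mg/L.
After input B: C = (2.12·0.183 + 0.096·3.04) / 2.216 = 0.3068 mg/L.

0.307 mg/L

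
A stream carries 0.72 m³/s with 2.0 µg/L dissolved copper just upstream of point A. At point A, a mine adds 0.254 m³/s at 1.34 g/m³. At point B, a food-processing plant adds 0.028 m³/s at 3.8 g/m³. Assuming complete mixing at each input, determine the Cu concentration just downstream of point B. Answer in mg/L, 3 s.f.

2.0 µg/L = 0.002 mg/L.
After input A: C = (0.72·0.002 + 0.254·1.34) / 0.974 = 0.3509 mg/L.
After input B: C = (0.974·0.3509 + 0.028·3.8) / 1.002 = 0.4473 mg/L.

0.447 mg/L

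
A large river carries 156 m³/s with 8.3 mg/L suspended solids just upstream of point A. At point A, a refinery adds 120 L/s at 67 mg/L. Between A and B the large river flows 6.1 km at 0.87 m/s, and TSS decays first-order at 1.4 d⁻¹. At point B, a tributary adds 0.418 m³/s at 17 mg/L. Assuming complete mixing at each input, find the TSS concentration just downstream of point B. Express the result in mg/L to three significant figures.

7.47 mg/L

120 L/s = 0.12 m³/s.
After input A: C = (156·8.3 + 0.12·67) / 156.1 = 8.345 mg/L.
Over the 6.1 km reach to input B (t = 7011 s = 0.08115 d), decay gives C = 8.345·exp(−1.4·0.08115) = 7.449 mg/L.
After input B: C = (156.1·7.449 + 0.418·17) / 156.5 = 7.474 mg/L.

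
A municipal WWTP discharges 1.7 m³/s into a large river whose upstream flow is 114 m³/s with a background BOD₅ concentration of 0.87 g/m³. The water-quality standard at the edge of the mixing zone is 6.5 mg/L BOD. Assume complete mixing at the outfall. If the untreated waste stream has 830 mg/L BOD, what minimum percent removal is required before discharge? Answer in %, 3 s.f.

53.7 %

Mass balance: 6.5·115.7 = 1.7·Cₑ + 114·0.87.
Cₑ = (752.1 − 99.18) / 1.7 = 384 mg/L.
Required removal = 1 − 384/830 = 53.73 %.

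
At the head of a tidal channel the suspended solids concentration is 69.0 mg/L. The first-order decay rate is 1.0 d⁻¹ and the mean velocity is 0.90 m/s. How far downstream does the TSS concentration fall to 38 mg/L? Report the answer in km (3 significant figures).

From C = C₀·e^(−kt), t = ln(C₀/C)/k = ln(69.0/38)/1.0 = 0.5965/1.0 = 0.5965 d.
Distance = v·t = 0.90 m/s × 5.154e+04 s = 4.639e+04 m = 46.39 km.

46.4 km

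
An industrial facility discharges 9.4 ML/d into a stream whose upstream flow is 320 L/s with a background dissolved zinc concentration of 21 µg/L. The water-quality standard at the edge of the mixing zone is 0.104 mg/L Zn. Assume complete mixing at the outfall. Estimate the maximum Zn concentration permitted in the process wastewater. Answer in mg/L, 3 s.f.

9.4 ML/d = 0.1088 m³/s.
320 L/s = 0.32 m³/s.
21 µg/L = 0.021 mg/L.
Mass balance: 0.104·0.4288 = 0.1088·Cₑ + 0.32·0.021.
Cₑ = (0.04459 − 0.00672) / 0.1088 = 0.3481 mg/L.

0.348 mg/L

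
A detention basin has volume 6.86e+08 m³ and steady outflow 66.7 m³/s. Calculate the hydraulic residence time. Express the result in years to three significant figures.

Q = 66.7 m³/s × 3.156e+07 s/yr = 2.105e+09 m³/yr.
Hydraulic residence time τ = V/Q = 6.86e+08/2.105e+09 = 0.3259 yr.

0.326 yr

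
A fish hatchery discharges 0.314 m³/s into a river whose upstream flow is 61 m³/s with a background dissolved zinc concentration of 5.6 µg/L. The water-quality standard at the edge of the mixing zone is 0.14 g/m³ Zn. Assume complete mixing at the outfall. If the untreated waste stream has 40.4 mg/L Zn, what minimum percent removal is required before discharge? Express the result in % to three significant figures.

5.6 µg/L = 0.0056 mg/L.
Mass balance: 0.14·61.31 = 0.314·Cₑ + 61·0.0056.
Cₑ = (8.584 − 0.3416) / 0.314 = 26.25 mg/L.
Required removal = 1 − 26.25/40.4 = 35.03 %.

35.0 %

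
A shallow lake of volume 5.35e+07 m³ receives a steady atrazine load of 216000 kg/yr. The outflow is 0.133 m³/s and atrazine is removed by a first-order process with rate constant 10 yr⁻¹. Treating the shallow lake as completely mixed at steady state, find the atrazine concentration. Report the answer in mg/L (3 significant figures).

Outflow Q = 0.133 m³/s × 3.156e+07 s/yr = 4.197e+06 m³/yr.
Steady-state CSTR mass balance: W = Q·C + k·V·C, so C = W/(Q + kV).
Q + kV = 4.197e+06 + 10·5.35e+07 = 5.392e+08 m³/yr.
C = 216000/5.392e+08 = 0.0004006 kg/m³ = 0.4006 mg/L.

0.401 mg/L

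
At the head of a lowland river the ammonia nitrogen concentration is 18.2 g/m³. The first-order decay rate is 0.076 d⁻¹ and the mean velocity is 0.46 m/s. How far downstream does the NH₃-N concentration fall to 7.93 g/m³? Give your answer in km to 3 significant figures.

434 km

From C = C₀·e^(−kt), t = ln(C₀/C)/k = ln(18.2/7.93)/0.076 = 0.8308/0.076 = 10.93 d.
Distance = v·t = 0.46 m/s × 9.445e+05 s = 4.344e+05 m = 434.4 km.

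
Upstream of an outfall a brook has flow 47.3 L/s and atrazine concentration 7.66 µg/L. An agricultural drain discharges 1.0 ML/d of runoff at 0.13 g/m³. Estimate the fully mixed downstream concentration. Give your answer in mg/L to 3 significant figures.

0.0317 mg/L

1.0 ML/d = 0.01157 m³/s.
47.3 L/s = 0.0473 m³/s.
7.66 µg/L = 0.00766 mg/L.
By mass balance at complete mixing, C = (0.01157·0.13 + 0.0473·0.00766) / (0.01157 + 0.0473) = 0.001867/0.05887 = 0.03171 mg/L.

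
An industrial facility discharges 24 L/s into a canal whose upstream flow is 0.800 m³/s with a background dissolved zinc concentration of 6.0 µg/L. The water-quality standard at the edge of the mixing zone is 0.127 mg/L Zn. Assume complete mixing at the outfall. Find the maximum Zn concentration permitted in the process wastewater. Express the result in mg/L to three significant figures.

4.16 mg/L

24 L/s = 0.024 m³/s.
6.0 µg/L = 0.006 mg/L.
Mass balance: 0.127·0.824 = 0.024·Cₑ + 0.8·0.006.
Cₑ = (0.1046 − 0.0048) / 0.024 = 4.16 mg/L.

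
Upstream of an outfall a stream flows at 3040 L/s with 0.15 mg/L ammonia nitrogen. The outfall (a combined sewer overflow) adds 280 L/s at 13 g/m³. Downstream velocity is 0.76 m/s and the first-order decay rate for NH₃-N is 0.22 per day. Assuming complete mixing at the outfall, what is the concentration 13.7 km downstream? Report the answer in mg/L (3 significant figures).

1.18 mg/L

280 L/s = 0.28 m³/s.
3040 L/s = 3.04 m³/s.
After complete mixing, C₀ = (0.28·13 + 3.04·0.15) / 3.32 = 1.234 mg/L.
Travel time t = 1.37e+04 m / 0.76 m/s = 1.803e+04 s = 0.2086 d.
C = 1.234·exp(−0.22·0.2086) = 1.234·0.9551 = 1.178 mg/L.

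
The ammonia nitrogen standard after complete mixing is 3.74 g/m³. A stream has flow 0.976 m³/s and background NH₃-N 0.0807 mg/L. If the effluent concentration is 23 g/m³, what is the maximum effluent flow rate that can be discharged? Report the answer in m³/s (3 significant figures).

0.185 m³/s

Mass balance at complete mixing: C_std·(Q_w + Q_r) = Q_w·C_e + Q_r·C_b.
Rearranging, Q_w = Q_r·(C_std − C_b)/(C_e − C_std) = 0.976·(3.74 − 0.0807) / (23 − 3.74) = 0.1854 m³/s.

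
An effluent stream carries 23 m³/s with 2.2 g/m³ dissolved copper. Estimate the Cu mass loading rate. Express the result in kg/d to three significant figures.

Mass flux = Q·C = 23 m³/s × 2.2 g/m³ = 50.6 g/s.
= 50.6 g/s × 86.4 = 4372 kg/d.

4370 kg/d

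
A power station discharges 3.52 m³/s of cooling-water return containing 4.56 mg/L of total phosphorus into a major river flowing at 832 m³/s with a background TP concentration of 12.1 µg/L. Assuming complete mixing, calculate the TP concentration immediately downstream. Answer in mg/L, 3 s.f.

12.1 µg/L = 0.0121 mg/L.
Conservation of mass across the mixing zone: C = (3.52·4.56 + 832·0.0121) / (3.52 + 832) = 26.12/835.5 = 0.03126 mg/L.

0.0313 mg/L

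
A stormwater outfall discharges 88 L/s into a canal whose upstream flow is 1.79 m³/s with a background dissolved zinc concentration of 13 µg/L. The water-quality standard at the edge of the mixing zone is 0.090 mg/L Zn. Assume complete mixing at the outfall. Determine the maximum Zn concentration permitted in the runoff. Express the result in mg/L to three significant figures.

88 L/s = 0.088 m³/s.
13 µg/L = 0.013 mg/L.
Mass balance: 0.09·1.878 = 0.088·Cₑ + 1.79·0.013.
Cₑ = (0.169 − 0.02327) / 0.088 = 1.656 mg/L.

1.66 mg/L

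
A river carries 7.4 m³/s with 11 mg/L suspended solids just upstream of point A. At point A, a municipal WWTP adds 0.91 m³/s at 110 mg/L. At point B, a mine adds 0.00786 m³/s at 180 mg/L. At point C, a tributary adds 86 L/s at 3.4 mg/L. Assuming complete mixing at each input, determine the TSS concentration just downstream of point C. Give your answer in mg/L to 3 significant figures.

21.8 mg/L

After input A: C = (7.4·11 + 0.91·110) / 8.31 = 21.84 mg/L.
After input B: C = (8.31·21.84 + 0.00786·180) / 8.318 = 21.99 mg/L.
86 L/s = 0.086 m³/s.
After input C: C = (8.318·21.99 + 0.086·3.4) / 8.404 = 21.8 mg/L.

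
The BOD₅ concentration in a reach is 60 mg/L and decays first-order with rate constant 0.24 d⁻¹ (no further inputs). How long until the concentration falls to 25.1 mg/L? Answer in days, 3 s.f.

3.63 d

t = ln(C₀/C)/k = ln(60/25.1)/0.24 = 0.8715/0.24 = 3.631 d.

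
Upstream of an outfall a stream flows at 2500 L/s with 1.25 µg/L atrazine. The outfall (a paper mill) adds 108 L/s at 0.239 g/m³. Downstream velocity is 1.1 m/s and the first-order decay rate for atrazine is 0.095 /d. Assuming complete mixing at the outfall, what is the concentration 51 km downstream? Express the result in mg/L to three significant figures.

0.0105 mg/L

108 L/s = 0.108 m³/s.
2500 L/s = 2.5 m³/s.
1.25 µg/L = 0.00125 mg/L.
After complete mixing, C₀ = (0.108·0.239 + 2.5·0.00125) / 2.608 = 0.0111 mg/L.
Travel time t = 5.1e+04 m / 1.1 m/s = 4.636e+04 s = 0.5366 d.
C = 0.0111·exp(−0.095·0.5366) = 0.0111·0.9503 = 0.01054 mg/L.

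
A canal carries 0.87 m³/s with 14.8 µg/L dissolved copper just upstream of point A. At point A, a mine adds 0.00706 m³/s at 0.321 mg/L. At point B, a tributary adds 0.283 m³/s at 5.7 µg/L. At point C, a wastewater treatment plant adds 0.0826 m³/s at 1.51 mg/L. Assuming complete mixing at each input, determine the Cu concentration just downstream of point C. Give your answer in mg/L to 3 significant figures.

14.8 µg/L = 0.0148 mg/L.
After input A: C = (0.87·0.0148 + 0.00706·0.321) / 0.8771 = 0.01726 mg/L.
5.7 µg/L = 0.0057 mg/L.
After input B: C = (0.8771·0.01726 + 0.283·0.0057) / 1.16 = 0.01444 mg/L.
After input C: C = (1.16·0.01444 + 0.0826·1.51) / 1.243 = 0.1139 mg/L.

0.114 mg/L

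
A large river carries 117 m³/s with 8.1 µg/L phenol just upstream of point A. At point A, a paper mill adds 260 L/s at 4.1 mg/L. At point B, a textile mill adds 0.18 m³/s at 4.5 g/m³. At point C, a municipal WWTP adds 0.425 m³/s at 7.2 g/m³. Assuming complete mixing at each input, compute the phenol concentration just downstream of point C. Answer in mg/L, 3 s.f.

0.0499 mg/L

8.1 µg/L = 0.0081 mg/L.
260 L/s = 0.26 m³/s.
After input A: C = (117·0.0081 + 0.26·4.1) / 117.3 = 0.01717 mg/L.
After input B: C = (117.3·0.01717 + 0.18·4.5) / 117.4 = 0.02404 mg/L.
After input C: C = (117.4·0.02404 + 0.425·7.2) / 117.9 = 0.04992 mg/L.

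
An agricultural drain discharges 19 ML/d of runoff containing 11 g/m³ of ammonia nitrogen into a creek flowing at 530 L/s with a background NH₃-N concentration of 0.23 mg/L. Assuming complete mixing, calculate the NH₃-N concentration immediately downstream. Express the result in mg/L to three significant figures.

3.39 mg/L

19 ML/d = 0.2199 m³/s.
530 L/s = 0.53 m³/s.
By mass balance at complete mixing, C = (0.2199·11 + 0.53·0.23) / (0.2199 + 0.53) = 2.541/0.7499 = 3.388 mg/L.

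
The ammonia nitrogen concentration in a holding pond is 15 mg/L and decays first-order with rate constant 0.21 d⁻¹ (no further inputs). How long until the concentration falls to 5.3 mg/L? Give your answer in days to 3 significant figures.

t = ln(C₀/C)/k = ln(15/5.3)/0.21 = 1.04/0.21 = 4.954 d.

4.95 d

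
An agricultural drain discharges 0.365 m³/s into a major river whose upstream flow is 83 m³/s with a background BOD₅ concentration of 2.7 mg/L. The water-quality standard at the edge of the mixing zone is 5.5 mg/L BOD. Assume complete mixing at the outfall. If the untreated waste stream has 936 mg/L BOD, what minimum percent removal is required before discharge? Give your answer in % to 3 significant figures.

31.4 %

Mass balance: 5.5·83.36 = 0.365·Cₑ + 83·2.7.
Cₑ = (458.5 − 224.1) / 0.365 = 642.2 mg/L.
Required removal = 1 − 642.2/936 = 31.39 %.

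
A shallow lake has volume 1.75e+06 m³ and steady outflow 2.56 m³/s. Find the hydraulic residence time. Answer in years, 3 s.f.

0.0217 yr

Q = 2.56 m³/s × 3.156e+07 s/yr = 8.079e+07 m³/yr.
Hydraulic residence time τ = V/Q = 1.75e+06/8.079e+07 = 0.02166 yr.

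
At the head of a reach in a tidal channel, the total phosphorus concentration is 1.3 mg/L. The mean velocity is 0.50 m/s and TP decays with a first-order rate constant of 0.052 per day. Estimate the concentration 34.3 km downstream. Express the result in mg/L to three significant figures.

1.25 mg/L

Travel time t = 34.3 km / 0.50 m/s = 3.43e+04/0.50 = 6.86e+04 s = 0.794 d.
First-order decay: C = 1.3·exp(−0.052·0.794) = 1.3·0.9596 = 1.247 mg/L.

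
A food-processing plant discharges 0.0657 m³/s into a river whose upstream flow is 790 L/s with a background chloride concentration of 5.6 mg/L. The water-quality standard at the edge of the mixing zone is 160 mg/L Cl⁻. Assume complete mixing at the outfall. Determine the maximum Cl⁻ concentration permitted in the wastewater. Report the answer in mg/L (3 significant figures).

790 L/s = 0.79 m³/s.
Mass balance: 160·0.8557 = 0.0657·Cₑ + 0.79·5.6.
Cₑ = (136.9 − 4.424) / 0.0657 = 2017 mg/L.

2020 mg/L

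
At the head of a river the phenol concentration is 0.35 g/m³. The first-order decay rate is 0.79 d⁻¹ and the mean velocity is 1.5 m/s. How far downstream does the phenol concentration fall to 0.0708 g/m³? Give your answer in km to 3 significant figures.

From C = C₀·e^(−kt), t = ln(C₀/C)/k = ln(0.35/0.0708)/0.79 = 1.598/0.79 = 2.023 d.
Distance = v·t = 1.5 m/s × 1.748e+05 s = 2.622e+05 m = 262.2 km.

262 km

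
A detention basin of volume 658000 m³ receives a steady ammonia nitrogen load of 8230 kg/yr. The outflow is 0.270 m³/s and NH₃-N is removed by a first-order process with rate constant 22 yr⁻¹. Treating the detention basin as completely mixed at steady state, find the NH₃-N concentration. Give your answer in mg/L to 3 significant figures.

Outflow Q = 0.270 m³/s × 3.156e+07 s/yr = 8.521e+06 m³/yr.
Steady-state CSTR mass balance: W = Q·C + k·V·C, so C = W/(Q + kV).
Q + kV = 8.521e+06 + 22·658000 = 2.3e+07 m³/yr.
C = 8230/2.3e+07 = 0.0003579 kg/m³ = 0.3579 mg/L.

0.358 mg/L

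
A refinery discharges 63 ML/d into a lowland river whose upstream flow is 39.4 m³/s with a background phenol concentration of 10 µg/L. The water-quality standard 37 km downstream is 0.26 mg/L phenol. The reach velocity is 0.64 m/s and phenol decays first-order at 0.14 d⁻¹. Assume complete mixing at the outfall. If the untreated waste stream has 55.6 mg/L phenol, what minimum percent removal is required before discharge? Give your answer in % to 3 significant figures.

63 ML/d = 0.7292 m³/s.
10 µg/L = 0.01 mg/L.
Travel time to the compliance point: t = 3.7e+04/0.64 = 5.781e+04 s = 0.6691 d; decay factor exp(−0.14·0.6691) = 0.9106.
So the concentration just after mixing may be at most 0.26/0.9106 = 0.2855 mg/L.
Mass balance: 0.2855·40.13 = 0.7292·Cₑ + 39.4·0.01.
Cₑ = (11.46 − 0.394) / 0.7292 = 15.17 mg/L.
Required removal = 1 − 15.17/55.6 = 72.71 %.

72.7 %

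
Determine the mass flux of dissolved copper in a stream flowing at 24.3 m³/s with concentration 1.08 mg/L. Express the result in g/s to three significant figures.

Mass flux = Q·C = 24.3 m³/s × 1.08 g/m³ = 26.24 g/s.

26.2 g/s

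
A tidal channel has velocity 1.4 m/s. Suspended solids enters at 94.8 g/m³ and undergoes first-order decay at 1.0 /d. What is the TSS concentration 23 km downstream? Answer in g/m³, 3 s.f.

Travel time t = 23 km / 1.4 m/s = 2.3e+04/1.4 = 1.643e+04 s = 0.1901 d.
First-order decay: C = 94.8·exp(−1.0·0.1901) = 94.8·0.8268 = 78.38 g/m³.

78.4 g/m³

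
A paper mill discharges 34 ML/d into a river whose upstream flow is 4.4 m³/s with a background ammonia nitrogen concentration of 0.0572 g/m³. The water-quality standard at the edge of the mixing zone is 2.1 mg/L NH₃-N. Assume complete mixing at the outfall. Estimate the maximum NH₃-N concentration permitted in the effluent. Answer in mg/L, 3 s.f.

34 ML/d = 0.3935 m³/s.
Mass balance: 2.1·4.794 = 0.3935·Cₑ + 4.4·0.0572.
Cₑ = (10.07 − 0.2517) / 0.3935 = 24.94 mg/L.

24.9 mg/L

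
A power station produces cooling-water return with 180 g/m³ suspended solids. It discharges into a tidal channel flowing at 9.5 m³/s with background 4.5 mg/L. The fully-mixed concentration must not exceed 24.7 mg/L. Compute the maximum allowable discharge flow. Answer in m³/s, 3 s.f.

1.24 m³/s

Mass balance at complete mixing: C_std·(Q_w + Q_r) = Q_w·C_e + Q_r·C_b.
Rearranging, Q_w = Q_r·(C_std − C_b)/(C_e − C_std) = 9.5·(24.7 − 4.5) / (180 − 24.7) = 1.236 m³/s.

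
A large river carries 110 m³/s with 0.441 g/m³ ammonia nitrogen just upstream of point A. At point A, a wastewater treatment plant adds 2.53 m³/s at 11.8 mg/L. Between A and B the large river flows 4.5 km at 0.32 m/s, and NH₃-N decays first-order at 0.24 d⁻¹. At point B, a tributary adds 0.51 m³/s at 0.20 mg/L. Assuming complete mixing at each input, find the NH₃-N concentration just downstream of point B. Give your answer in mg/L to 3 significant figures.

0.668 mg/L

After input A: C = (110·0.441 + 2.53·11.8) / 112.5 = 0.6964 mg/L.
Over the 4.5 km reach to input B (t = 1.406e+04 s = 0.1628 d), decay gives C = 0.6964·exp(−0.24·0.1628) = 0.6697 mg/L.
After input B: C = (112.5·0.6697 + 0.51·0.2) / 113 = 0.6676 mg/L.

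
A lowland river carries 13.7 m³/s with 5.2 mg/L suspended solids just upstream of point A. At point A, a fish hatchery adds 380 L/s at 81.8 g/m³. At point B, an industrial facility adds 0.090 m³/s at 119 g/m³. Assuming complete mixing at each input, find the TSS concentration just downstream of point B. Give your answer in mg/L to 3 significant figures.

7.98 mg/L

380 L/s = 0.38 m³/s.
After input A: C = (13.7·5.2 + 0.38·81.8) / 14.08 = 7.267 mg/L.
After input B: C = (14.08·7.267 + 0.09·119) / 14.17 = 7.977 mg/L.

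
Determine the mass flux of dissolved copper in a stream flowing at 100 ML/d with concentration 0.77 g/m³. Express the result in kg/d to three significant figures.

100 ML/d = 1.157 m³/s.
Mass flux = Q·C = 1.157 m³/s × 0.77 g/m³ = 0.8912 g/s.
= 0.8912 g/s × 86.4 = 77 kg/d.

77.0 kg/d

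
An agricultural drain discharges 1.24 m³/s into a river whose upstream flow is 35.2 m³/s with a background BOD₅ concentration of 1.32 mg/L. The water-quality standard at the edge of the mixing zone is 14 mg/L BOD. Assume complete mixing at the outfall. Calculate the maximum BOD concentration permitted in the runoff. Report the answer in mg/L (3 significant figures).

Mass balance: 14·36.44 = 1.24·Cₑ + 35.2·1.32.
Cₑ = (510.2 − 46.46) / 1.24 = 373.9 mg/L.

374 mg/L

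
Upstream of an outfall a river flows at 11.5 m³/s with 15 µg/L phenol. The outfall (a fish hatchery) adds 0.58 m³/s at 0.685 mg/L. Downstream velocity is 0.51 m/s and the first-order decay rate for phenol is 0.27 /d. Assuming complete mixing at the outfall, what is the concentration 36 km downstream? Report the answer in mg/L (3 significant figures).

0.0378 mg/L

15 µg/L = 0.015 mg/L.
After complete mixing, C₀ = (0.58·0.685 + 11.5·0.015) / 12.08 = 0.04717 mg/L.
Travel time t = 3.6e+04 m / 0.51 m/s = 7.059e+04 s = 0.817 d.
C = 0.04717·exp(−0.27·0.817) = 0.04717·0.802 = 0.03783 mg/L.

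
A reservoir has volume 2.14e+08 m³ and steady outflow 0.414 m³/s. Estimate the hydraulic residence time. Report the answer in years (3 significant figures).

16.4 yr

Q = 0.414 m³/s × 3.156e+07 s/yr = 1.306e+07 m³/yr.
Hydraulic residence time τ = V/Q = 2.14e+08/1.306e+07 = 16.38 yr.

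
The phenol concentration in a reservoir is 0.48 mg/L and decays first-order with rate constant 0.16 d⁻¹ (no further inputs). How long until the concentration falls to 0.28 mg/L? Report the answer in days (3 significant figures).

t = ln(C₀/C)/k = ln(0.48/0.28)/0.16 = 0.539/0.16 = 3.369 d.

3.37 d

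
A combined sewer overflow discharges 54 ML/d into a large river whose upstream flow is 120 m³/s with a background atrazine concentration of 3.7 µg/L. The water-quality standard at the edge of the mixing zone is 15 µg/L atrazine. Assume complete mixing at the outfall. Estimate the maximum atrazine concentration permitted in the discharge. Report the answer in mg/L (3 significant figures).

54 ML/d = 0.625 m³/s.
3.7 µg/L = 0.0037 mg/L.
15 µg/L = 0.015 mg/L.
Mass balance: 0.015·120.6 = 0.625·Cₑ + 120·0.0037.
Cₑ = (1.809 − 0.444) / 0.625 = 2.185 mg/L.

2.18 mg/L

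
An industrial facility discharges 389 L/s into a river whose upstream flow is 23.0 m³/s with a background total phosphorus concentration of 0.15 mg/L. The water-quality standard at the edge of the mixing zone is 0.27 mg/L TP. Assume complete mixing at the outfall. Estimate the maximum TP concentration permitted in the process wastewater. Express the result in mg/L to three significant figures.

7.37 mg/L

389 L/s = 0.389 m³/s.
Mass balance: 0.27·23.39 = 0.389·Cₑ + 23·0.15.
Cₑ = (6.315 − 3.45) / 0.389 = 7.365 mg/L.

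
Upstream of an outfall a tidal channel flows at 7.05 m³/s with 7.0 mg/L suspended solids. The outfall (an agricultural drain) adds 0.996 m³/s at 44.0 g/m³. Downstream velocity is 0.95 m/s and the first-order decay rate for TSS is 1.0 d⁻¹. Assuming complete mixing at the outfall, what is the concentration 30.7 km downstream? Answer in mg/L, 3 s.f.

7.97 mg/L

After complete mixing, C₀ = (0.996·44 + 7.05·7) / 8.046 = 11.58 mg/L.
Travel time t = 3.07e+04 m / 0.95 m/s = 3.232e+04 s = 0.374 d.
C = 11.58·exp(−1.0·0.374) = 11.58·0.688 = 7.967 mg/L.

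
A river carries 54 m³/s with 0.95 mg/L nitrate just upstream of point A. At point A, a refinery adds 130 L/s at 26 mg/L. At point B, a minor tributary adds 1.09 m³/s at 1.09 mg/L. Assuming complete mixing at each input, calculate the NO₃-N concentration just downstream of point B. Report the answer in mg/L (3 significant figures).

1.01 mg/L

130 L/s = 0.13 m³/s.
After input A: C = (54·0.95 + 0.13·26) / 54.13 = 1.01 mg/L.
After input B: C = (54.13·1.01 + 1.09·1.09) / 55.22 = 1.012 mg/L.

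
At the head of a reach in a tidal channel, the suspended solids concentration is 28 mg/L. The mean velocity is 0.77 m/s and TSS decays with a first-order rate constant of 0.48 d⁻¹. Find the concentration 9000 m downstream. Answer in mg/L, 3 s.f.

26.2 mg/L

Travel time t = 9000 m / 0.77 m/s = 9000/0.77 = 1.169e+04 s = 0.1353 d.
First-order decay: C = 28·exp(−0.48·0.1353) = 28·0.9371 = 26.24 mg/L.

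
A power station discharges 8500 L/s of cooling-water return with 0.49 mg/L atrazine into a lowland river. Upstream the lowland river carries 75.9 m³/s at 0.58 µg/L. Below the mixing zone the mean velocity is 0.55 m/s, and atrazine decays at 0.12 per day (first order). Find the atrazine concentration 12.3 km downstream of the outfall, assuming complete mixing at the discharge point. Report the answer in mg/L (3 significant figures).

8500 L/s = 8.5 m³/s.
0.58 µg/L = 0.00058 mg/L.
After complete mixing, C₀ = (8.5·0.49 + 75.9·0.00058) / 84.4 = 0.04987 mg/L.
Travel time t = 1.23e+04 m / 0.55 m/s = 2.236e+04 s = 0.2588 d.
C = 0.04987·exp(−0.12·0.2588) = 0.04987·0.9694 = 0.04834 mg/L.

0.0483 mg/L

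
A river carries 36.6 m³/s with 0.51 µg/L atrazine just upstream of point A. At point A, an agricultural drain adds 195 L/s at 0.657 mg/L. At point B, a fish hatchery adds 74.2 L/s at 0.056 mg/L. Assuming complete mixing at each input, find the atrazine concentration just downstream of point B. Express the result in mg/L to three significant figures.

0.51 µg/L = 0.00051 mg/L.
195 L/s = 0.195 m³/s.
After input A: C = (36.6·0.00051 + 0.195·0.657) / 36.8 = 0.003989 mg/L.
74.2 L/s = 0.0742 m³/s.
After input B: C = (36.8·0.003989 + 0.0742·0.056) / 36.87 = 0.004094 mg/L.

0.00409 mg/L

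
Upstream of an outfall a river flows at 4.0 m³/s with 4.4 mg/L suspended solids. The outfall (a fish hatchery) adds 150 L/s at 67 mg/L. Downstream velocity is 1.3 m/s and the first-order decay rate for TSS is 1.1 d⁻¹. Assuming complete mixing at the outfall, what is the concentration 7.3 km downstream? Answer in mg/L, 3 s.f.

150 L/s = 0.15 m³/s.
After complete mixing, C₀ = (0.15·67 + 4·4.4) / 4.15 = 6.663 mg/L.
Travel time t = 7300 m / 1.3 m/s = 5615 s = 0.06499 d.
C = 6.663·exp(−1.1·0.06499) = 6.663·0.931 = 6.203 mg/L.

6.20 mg/L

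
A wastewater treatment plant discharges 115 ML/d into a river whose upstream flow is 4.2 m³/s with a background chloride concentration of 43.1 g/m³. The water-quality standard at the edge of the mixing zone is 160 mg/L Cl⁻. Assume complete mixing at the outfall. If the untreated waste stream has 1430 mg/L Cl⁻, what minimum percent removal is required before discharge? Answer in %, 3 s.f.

63.0 %

115 ML/d = 1.331 m³/s.
Mass balance: 160·5.531 = 1.331·Cₑ + 4.2·43.1.
Cₑ = (885 − 181) / 1.331 = 528.9 mg/L.
Required removal = 1 − 528.9/1430 = 63.02 %.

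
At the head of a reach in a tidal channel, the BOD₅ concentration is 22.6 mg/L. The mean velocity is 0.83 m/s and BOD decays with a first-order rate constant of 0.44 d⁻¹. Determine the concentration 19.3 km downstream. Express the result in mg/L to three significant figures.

Travel time t = 19.3 km / 0.83 m/s = 1.93e+04/0.83 = 2.325e+04 s = 0.2691 d.
First-order decay: C = 22.6·exp(−0.44·0.2691) = 22.6·0.8883 = 20.08 mg/L.

20.1 mg/L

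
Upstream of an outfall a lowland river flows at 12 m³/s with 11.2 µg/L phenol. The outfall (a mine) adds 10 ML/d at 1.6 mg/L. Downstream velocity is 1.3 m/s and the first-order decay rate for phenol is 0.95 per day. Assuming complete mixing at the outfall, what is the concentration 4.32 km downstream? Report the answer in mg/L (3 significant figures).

10 ML/d = 0.1157 m³/s.
11.2 µg/L = 0.0112 mg/L.
After complete mixing, C₀ = (0.1157·1.6 + 12·0.0112) / 12.12 = 0.02638 mg/L.
Travel time t = 4320 m / 1.3 m/s = 3323 s = 0.03846 d.
C = 0.02638·exp(−0.95·0.03846) = 0.02638·0.9641 = 0.02543 mg/L.

0.0254 mg/L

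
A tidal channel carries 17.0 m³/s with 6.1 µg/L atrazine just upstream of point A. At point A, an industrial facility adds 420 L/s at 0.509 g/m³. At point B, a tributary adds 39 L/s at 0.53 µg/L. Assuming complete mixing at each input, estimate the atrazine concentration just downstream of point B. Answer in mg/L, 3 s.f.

0.0182 mg/L

6.1 µg/L = 0.0061 mg/L.
420 L/s = 0.42 m³/s.
After input A: C = (17·0.0061 + 0.42·0.509) / 17.42 = 0.01823 mg/L.
39 L/s = 0.039 m³/s.
0.53 µg/L = 0.00053 mg/L.
After input B: C = (17.42·0.01823 + 0.039·0.00053) / 17.46 = 0.01819 mg/L.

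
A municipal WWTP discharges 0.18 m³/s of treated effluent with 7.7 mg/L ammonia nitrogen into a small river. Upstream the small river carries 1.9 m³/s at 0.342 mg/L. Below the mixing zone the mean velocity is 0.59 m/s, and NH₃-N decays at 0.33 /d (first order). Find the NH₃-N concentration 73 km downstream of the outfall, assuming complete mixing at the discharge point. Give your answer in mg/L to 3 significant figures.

0.610 mg/L

After complete mixing, C₀ = (0.18·7.7 + 1.9·0.342) / 2.08 = 0.9788 mg/L.
Travel time t = 7.3e+04 m / 0.59 m/s = 1.237e+05 s = 1.432 d.
C = 0.9788·exp(−0.33·1.432) = 0.9788·0.6234 = 0.6101 mg/L.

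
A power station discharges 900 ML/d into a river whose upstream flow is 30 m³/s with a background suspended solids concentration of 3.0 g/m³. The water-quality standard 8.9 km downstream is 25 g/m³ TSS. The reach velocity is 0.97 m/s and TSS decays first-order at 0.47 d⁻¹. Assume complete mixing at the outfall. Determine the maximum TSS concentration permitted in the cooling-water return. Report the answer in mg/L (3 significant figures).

93.3 mg/L

900 ML/d = 10.42 m³/s.
Travel time to the compliance point: t = 8900/0.97 = 9175 s = 0.1062 d; decay factor exp(−0.47·0.1062) = 0.9513.
So the concentration just after mixing may be at most 25/0.9513 = 26.28 mg/L.
Mass balance: 26.28·40.42 = 10.42·Cₑ + 30·3.
Cₑ = (1062 − 90) / 10.42 = 93.32 mg/L.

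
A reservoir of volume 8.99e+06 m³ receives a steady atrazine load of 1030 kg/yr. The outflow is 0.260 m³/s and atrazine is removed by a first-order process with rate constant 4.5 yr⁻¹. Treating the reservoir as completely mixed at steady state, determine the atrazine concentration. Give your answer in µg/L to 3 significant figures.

21.2 µg/L

Outflow Q = 0.260 m³/s × 3.156e+07 s/yr = 8.205e+06 m³/yr.
Steady-state CSTR mass balance: W = Q·C + k·V·C, so C = W/(Q + kV).
Q + kV = 8.205e+06 + 4.5·8.99e+06 = 4.866e+07 m³/yr.
C = 1030/4.866e+07 = 2.117e-05 kg/m³ = 0.02117 mg/L = 21.17 µg/L.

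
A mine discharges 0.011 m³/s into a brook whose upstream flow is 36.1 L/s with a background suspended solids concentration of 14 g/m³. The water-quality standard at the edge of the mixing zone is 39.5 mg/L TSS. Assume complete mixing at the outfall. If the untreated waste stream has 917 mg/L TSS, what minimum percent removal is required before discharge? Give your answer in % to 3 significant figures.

36.1 L/s = 0.0361 m³/s.
Mass balance: 39.5·0.0471 = 0.011·Cₑ + 0.0361·14.
Cₑ = (1.86 − 0.5054) / 0.011 = 123.2 mg/L.
Required removal = 1 − 123.2/917 = 86.57 %.

86.6 %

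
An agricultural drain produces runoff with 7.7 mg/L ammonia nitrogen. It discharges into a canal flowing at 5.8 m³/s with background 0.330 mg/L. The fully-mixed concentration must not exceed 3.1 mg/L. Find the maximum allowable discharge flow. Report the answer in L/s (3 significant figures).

3490 L/s

Mass balance at complete mixing: C_std·(Q_w + Q_r) = Q_w·C_e + Q_r·C_b.
Rearranging, Q_w = Q_r·(C_std − C_b)/(C_e − C_std) = 5.8·(3.1 − 0.33) / (7.7 − 3.1) = 3.493 m³/s.
= 3493 L/s.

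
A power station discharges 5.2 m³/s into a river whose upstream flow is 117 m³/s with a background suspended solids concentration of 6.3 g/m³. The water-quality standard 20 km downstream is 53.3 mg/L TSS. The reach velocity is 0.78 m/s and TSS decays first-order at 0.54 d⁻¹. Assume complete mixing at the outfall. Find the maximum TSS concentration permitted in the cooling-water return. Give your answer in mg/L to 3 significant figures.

1330 mg/L

Travel time to the compliance point: t = 2e+04/0.78 = 2.564e+04 s = 0.2968 d; decay factor exp(−0.54·0.2968) = 0.8519.
So the concentration just after mixing may be at most 53.3/0.8519 = 62.56 mg/L.
Mass balance: 62.56·122.2 = 5.2·Cₑ + 117·6.3.
Cₑ = (7645 − 737.1) / 5.2 = 1329 mg/L.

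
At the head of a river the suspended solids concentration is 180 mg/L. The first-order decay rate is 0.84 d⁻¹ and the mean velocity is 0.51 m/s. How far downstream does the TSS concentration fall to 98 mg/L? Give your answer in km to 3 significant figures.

From C = C₀·e^(−kt), t = ln(C₀/C)/k = ln(180/98)/0.84 = 0.608/0.84 = 0.7238 d.
Distance = v·t = 0.51 m/s × 6.254e+04 s = 3.189e+04 m = 31.89 km.

31.9 km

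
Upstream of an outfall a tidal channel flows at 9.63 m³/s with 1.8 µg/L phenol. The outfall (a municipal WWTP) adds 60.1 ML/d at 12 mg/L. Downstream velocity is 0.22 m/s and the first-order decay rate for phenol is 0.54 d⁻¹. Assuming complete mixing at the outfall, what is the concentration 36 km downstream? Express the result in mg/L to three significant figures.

0.291 mg/L

60.1 ML/d = 0.6956 m³/s.
1.8 µg/L = 0.0018 mg/L.
After complete mixing, C₀ = (0.6956·12 + 9.63·0.0018) / 10.33 = 0.8101 mg/L.
Travel time t = 3.6e+04 m / 0.22 m/s = 1.636e+05 s = 1.894 d.
C = 0.8101·exp(−0.54·1.894) = 0.8101·0.3596 = 0.2913 mg/L.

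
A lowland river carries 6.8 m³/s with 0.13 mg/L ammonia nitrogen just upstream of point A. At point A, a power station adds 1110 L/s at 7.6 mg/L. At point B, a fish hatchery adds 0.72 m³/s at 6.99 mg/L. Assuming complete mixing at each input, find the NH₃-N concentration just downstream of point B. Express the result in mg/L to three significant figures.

1.66 mg/L

1110 L/s = 1.11 m³/s.
After input A: C = (6.8·0.13 + 1.11·7.6) / 7.91 = 1.178 mg/L.
After input B: C = (7.91·1.178 + 0.72·6.99) / 8.63 = 1.663 mg/L.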